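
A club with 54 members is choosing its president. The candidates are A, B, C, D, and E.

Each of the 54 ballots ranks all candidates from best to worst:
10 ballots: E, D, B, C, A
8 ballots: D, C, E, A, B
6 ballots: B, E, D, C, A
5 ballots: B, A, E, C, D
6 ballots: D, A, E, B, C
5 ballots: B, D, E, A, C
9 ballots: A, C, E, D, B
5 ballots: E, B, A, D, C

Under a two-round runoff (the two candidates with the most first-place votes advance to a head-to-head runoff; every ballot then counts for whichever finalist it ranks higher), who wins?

E

Round 1 first-place votes: A 9, B 16, C 0, D 14, E 15. B and E advance.
Runoff: B is ranked above E on 16 ballots, E above B on 38.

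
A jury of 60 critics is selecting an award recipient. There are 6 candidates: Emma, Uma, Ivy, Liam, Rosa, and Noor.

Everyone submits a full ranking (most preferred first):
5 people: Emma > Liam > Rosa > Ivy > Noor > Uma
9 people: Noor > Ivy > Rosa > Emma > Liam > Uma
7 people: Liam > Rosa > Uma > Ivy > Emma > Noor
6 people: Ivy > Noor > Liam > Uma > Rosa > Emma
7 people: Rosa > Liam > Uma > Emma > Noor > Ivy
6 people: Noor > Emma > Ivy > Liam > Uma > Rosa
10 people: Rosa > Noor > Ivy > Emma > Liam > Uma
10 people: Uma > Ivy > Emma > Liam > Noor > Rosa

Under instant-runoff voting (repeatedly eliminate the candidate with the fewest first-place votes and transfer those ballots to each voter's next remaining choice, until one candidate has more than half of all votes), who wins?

Noor

Round 1: Emma 5, Uma 10, Ivy 6, Liam 7, Rosa 17, Noor 15. Emma eliminated.
Round 2: Uma 10, Ivy 6, Liam 12, Rosa 17, Noor 15. Ivy eliminated.
Round 3: Uma 10, Liam 12, Rosa 17, Noor 21. Uma eliminated.
Round 4: Liam 22, Rosa 17, Noor 21. Rosa eliminated.
Round 5: Liam 29, Noor 31. Noor has a majority (≥31).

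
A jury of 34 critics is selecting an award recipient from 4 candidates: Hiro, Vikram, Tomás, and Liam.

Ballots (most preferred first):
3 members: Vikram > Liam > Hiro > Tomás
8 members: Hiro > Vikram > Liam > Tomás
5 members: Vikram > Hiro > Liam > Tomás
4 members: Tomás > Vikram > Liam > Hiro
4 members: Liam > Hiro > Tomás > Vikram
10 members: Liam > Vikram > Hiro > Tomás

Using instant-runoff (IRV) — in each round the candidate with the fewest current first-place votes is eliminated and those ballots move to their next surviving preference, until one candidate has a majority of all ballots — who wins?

Round 1: Hiro 8, Vikram 8, Tomás 4, Liam 14. Tomás eliminated.
Round 2: Hiro 8, Vikram 12, Liam 14. Hiro eliminated.
Round 3: Vikram 20, Liam 14. Vikram has a majority (≥18).

Vikram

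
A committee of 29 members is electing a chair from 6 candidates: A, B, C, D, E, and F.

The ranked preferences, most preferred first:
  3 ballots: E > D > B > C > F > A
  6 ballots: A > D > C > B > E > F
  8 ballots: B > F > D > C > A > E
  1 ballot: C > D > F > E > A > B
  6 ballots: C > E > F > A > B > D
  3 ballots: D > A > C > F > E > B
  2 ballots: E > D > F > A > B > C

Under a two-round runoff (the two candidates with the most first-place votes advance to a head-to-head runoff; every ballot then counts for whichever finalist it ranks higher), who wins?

Round 1 first-place votes: A 6, B 8, C 7, D 3, E 5, F 0. B and C advance.
Runoff: B is ranked above C on 13 ballots, C above B on 16.

C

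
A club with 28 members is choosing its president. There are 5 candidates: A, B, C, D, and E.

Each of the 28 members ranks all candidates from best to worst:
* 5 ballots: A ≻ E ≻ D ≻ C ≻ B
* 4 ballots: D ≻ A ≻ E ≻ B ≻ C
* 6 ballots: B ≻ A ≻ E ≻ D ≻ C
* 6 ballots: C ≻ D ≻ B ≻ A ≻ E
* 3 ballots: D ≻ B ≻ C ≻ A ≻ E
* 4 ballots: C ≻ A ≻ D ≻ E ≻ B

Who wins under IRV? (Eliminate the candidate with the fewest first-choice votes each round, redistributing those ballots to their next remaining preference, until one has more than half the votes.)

D

Round 1: A 5, B 6, C 10, D 7, E 0. E eliminated.
Round 2: A 5, B 6, C 10, D 7. A eliminated.
Round 3: B 6, C 10, D 12. B eliminated.
Round 4: C 10, D 18. D has a majority (≥15).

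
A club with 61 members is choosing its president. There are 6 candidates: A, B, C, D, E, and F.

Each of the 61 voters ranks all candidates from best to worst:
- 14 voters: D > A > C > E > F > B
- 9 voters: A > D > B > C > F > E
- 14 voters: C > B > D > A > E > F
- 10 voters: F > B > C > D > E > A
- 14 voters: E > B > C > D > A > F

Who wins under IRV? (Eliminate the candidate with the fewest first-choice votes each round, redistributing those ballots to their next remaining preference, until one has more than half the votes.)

Round 1: A 9, B 0, C 14, D 14, E 14, F 10. B eliminated.
Round 2: A 9, C 14, D 14, E 14, F 10. A eliminated.
Round 3: C 14, D 23, E 14, F 10. F eliminated.
Round 4: C 24, D 23, E 14. E eliminated.
Round 5: C 38, D 23. C has a majority (≥31).

C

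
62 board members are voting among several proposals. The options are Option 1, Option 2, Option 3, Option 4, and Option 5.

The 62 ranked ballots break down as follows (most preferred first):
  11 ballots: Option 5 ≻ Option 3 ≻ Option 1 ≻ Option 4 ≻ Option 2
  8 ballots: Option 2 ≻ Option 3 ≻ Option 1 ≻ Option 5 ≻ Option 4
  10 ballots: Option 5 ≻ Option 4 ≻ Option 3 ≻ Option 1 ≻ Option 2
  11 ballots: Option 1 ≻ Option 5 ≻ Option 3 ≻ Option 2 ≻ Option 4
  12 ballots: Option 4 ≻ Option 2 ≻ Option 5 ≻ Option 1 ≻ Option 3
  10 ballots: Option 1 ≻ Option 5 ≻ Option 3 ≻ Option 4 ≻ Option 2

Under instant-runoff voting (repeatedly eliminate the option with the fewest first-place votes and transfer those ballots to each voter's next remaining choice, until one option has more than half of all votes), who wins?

Round 1: Option 1 21, Option 2 8, Option 3 0, Option 4 12, Option 5 21. Option 3 eliminated.
Round 2: Option 1 21, Option 2 8, Option 4 12, Option 5 21. Option 2 eliminated.
Round 3: Option 1 29, Option 4 12, Option 5 21. Option 4 eliminated.
Round 4: Option 1 29, Option 5 33. Option 5 has a majority (≥32).

Option 5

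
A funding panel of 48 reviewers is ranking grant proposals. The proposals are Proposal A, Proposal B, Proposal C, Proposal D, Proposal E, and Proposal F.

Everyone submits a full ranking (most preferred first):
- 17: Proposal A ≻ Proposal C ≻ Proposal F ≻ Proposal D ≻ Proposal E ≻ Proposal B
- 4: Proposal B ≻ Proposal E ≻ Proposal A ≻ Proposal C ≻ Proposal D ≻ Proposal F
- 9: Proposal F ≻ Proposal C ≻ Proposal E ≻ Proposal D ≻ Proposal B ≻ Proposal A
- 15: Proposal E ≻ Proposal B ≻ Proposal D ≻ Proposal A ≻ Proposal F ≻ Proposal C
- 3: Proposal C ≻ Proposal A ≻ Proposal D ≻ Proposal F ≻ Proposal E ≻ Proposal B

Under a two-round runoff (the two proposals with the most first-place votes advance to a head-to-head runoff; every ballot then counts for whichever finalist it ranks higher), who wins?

Proposal E

Round 1 first-place votes: Proposal A 17, Proposal B 4, Proposal C 3, Proposal D 0, Proposal E 15, Proposal F 9. Proposal A and Proposal E advance.
Runoff: Proposal A is ranked above Proposal E on 20 ballots, Proposal E above Proposal A on 28.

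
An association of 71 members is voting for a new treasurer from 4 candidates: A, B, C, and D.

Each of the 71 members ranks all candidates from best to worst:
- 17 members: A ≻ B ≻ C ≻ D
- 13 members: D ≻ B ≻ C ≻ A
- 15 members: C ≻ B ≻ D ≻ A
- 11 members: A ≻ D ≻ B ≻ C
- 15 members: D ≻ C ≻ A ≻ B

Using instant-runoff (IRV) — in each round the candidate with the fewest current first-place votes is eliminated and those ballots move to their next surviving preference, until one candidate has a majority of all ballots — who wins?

Round 1: A 28, B 0, C 15, D 28. B eliminated.
Round 2: A 28, C 15, D 28. C eliminated.
Round 3: A 28, D 43. D has a majority (≥36).

D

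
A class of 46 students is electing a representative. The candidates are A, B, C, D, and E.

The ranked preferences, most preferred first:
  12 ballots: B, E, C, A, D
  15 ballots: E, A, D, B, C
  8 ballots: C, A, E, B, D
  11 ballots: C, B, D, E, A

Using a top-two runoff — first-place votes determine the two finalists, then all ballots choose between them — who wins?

E

Round 1 first-place votes: A 0, B 12, C 19, D 0, E 15. C and E advance.
Runoff: C is ranked above E on 19 ballots, E above C on 27.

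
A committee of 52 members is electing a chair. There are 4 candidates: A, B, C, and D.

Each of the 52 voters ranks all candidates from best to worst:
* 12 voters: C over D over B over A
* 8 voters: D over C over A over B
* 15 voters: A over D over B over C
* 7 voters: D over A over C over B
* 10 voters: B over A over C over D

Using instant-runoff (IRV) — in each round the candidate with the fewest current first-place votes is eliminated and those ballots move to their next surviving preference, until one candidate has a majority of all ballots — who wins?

D

Round 1: A 15, B 10, C 12, D 15. B eliminated.
Round 2: A 25, C 12, D 15. C eliminated.
Round 3: A 25, D 27. D has a majority (≥27).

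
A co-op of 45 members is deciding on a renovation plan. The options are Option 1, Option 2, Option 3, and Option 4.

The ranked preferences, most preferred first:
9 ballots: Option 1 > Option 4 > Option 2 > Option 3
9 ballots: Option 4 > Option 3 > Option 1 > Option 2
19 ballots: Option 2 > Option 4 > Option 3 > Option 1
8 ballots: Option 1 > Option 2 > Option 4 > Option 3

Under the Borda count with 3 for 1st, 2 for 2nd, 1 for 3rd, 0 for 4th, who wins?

Option 1: 9×3 + 9×1 + 19×0 + 8×3 = 60
Option 2: 9×1 + 9×0 + 19×3 + 8×2 = 82
Option 3: 9×0 + 9×2 + 19×1 + 8×0 = 37
Option 4: 9×2 + 9×3 + 19×2 + 8×1 = 91

Option 4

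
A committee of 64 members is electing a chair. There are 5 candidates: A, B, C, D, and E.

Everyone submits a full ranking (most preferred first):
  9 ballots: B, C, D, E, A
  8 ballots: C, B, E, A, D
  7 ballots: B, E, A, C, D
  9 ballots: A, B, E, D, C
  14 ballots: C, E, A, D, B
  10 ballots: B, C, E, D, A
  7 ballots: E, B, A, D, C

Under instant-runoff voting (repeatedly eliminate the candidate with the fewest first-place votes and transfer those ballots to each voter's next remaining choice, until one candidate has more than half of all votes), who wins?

B

Round 1: A 9, B 26, C 22, D 0, E 7. D eliminated.
Round 2: A 9, B 26, C 22, E 7. E eliminated.
Round 3: A 9, B 33, C 22. B has a majority (≥33).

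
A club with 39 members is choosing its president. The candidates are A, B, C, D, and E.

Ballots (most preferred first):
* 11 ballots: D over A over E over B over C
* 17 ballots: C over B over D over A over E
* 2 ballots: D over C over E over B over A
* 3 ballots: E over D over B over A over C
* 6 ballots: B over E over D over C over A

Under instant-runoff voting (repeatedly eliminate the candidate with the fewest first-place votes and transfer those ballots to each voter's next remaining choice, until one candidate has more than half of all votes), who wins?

Round 1: A 0, B 6, C 17, D 13, E 3. A eliminated.
Round 2: B 6, C 17, D 13, E 3. E eliminated.
Round 3: B 6, C 17, D 16. B eliminated.
Round 4: C 17, D 22. D has a majority (≥20).

D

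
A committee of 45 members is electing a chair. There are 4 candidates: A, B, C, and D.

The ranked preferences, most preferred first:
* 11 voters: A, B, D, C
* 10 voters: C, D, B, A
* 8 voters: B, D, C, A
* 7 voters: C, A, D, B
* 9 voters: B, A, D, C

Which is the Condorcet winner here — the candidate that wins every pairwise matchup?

B

B vs A: 27–18
B vs C: 28–17
B vs D: 28–17
B beats every other candidate.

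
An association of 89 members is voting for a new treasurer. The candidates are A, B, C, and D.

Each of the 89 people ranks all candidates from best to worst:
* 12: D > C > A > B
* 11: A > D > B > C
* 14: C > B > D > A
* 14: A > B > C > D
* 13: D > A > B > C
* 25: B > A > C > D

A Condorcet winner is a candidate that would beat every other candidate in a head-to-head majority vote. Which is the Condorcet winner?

A vs B: 50–39
A vs C: 63–26
A vs D: 50–39
A beats every other candidate.

A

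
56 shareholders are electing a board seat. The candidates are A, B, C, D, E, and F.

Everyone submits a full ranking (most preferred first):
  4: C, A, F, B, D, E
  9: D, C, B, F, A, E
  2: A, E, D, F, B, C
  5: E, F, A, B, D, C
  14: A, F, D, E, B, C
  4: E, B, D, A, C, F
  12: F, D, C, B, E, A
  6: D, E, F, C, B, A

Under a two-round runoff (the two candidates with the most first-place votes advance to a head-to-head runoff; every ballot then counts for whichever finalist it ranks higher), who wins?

Round 1 first-place votes: A 16, B 0, C 4, D 15, E 9, F 12. A and D advance.
Runoff: A is ranked above D on 25 ballots, D above A on 31.

D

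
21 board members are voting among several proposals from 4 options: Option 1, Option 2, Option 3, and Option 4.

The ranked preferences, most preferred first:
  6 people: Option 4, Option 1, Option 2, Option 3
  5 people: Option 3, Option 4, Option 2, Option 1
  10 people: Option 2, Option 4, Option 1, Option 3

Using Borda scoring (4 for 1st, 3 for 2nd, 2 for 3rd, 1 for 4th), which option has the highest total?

Option 4

Option 1: 6×3 + 5×1 + 10×2 = 43
Option 2: 6×2 + 5×2 + 10×4 = 62
Option 3: 6×1 + 5×4 + 10×1 = 36
Option 4: 6×4 + 5×3 + 10×3 = 69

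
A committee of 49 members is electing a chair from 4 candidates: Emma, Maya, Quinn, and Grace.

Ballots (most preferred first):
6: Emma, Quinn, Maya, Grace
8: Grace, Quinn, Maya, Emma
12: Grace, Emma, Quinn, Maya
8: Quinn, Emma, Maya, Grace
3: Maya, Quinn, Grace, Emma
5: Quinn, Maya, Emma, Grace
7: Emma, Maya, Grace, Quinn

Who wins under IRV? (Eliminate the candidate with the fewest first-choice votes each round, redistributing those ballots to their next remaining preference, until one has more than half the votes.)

Grace

Round 1: Emma 13, Maya 3, Quinn 13, Grace 20. Maya eliminated.
Round 2: Emma 13, Quinn 16, Grace 20. Emma eliminated.
Round 3: Quinn 22, Grace 27. Grace has a majority (≥25).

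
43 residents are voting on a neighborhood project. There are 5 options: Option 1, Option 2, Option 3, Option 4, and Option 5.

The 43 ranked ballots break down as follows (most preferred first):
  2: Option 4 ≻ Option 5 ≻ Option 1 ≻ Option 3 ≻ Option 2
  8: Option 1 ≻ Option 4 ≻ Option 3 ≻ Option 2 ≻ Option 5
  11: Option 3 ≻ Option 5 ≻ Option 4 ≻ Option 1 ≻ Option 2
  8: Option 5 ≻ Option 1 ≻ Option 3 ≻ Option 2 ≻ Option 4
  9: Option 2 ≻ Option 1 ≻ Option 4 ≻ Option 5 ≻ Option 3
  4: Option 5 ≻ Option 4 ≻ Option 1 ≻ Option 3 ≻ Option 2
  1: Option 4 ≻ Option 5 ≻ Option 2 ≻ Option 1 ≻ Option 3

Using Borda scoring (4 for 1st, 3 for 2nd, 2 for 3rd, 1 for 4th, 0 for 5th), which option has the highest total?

Option 1: 2×2 + 8×4 + 11×1 + 8×3 + 9×3 + 4×2 + 1×1 = 107
Option 2: 2×0 + 8×1 + 11×0 + 8×1 + 9×4 + 4×0 + 1×2 = 54
Option 3: 2×1 + 8×2 + 11×4 + 8×2 + 9×0 + 4×1 + 1×0 = 82
Option 4: 2×4 + 8×3 + 11×2 + 8×0 + 9×2 + 4×3 + 1×4 = 88
Option 5: 2×3 + 8×0 + 11×3 + 8×4 + 9×1 + 4×4 + 1×3 = 99

Option 1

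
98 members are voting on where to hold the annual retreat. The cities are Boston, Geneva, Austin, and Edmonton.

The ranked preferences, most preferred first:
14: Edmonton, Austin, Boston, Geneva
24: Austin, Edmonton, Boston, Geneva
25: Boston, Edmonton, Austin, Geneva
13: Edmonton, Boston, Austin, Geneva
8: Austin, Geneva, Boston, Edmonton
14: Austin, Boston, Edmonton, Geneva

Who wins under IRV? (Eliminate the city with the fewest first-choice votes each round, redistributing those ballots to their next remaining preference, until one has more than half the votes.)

Round 1: Boston 25, Geneva 0, Austin 46, Edmonton 27. Geneva eliminated.
Round 2: Boston 25, Austin 46, Edmonton 27. Boston eliminated.
Round 3: Austin 46, Edmonton 52. Edmonton has a majority (≥50).

Edmonton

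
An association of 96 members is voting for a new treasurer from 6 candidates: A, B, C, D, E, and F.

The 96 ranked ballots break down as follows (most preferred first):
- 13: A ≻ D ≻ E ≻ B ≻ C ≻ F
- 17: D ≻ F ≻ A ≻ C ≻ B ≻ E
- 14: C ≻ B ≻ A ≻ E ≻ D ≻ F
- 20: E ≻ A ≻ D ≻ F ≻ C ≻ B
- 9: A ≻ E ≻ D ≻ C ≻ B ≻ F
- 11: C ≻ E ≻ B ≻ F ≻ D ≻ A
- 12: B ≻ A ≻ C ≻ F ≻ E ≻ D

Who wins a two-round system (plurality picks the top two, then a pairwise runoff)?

Round 1 first-place votes: A 22, B 12, C 25, D 17, E 20, F 0. C and A advance.
Runoff: C is ranked above A on 25 ballots, A above C on 71.

A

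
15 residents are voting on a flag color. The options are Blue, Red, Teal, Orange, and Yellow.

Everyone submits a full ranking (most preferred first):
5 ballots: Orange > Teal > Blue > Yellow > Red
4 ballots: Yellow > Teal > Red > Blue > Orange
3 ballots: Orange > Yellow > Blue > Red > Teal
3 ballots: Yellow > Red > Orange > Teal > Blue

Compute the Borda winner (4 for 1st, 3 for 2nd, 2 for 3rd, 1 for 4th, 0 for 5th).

Blue: 5×2 + 4×1 + 3×2 + 3×0 = 20
Red: 5×0 + 4×2 + 3×1 + 3×3 = 20
Teal: 5×3 + 4×3 + 3×0 + 3×1 = 30
Orange: 5×4 + 4×0 + 3×4 + 3×2 = 38
Yellow: 5×1 + 4×4 + 3×3 + 3×4 = 42

Yellow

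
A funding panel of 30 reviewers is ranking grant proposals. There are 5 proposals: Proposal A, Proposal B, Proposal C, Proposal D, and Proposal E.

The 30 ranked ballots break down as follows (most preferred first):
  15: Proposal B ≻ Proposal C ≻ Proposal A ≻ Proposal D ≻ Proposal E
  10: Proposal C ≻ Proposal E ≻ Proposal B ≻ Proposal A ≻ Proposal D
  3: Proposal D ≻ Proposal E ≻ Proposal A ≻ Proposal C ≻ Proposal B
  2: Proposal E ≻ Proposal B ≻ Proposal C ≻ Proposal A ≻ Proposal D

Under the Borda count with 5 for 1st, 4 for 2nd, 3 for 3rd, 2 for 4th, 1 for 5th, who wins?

Proposal C

Proposal A: 15×3 + 10×2 + 3×3 + 2×2 = 78
Proposal B: 15×5 + 10×3 + 3×1 + 2×4 = 116
Proposal C: 15×4 + 10×5 + 3×2 + 2×3 = 122
Proposal D: 15×2 + 10×1 + 3×5 + 2×1 = 57
Proposal E: 15×1 + 10×4 + 3×4 + 2×5 = 77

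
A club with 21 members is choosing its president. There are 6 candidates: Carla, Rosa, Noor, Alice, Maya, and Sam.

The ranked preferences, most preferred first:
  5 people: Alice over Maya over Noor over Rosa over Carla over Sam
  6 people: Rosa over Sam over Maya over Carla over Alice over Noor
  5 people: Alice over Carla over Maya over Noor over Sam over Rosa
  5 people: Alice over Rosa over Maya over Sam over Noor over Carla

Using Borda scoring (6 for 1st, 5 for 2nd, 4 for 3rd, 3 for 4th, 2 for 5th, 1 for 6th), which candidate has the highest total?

Carla: 5×2 + 6×3 + 5×5 + 5×1 = 58
Rosa: 5×3 + 6×6 + 5×1 + 5×5 = 81
Noor: 5×4 + 6×1 + 5×3 + 5×2 = 51
Alice: 5×6 + 6×2 + 5×6 + 5×6 = 102
Maya: 5×5 + 6×4 + 5×4 + 5×4 = 89
Sam: 5×1 + 6×5 + 5×2 + 5×3 = 60

Alice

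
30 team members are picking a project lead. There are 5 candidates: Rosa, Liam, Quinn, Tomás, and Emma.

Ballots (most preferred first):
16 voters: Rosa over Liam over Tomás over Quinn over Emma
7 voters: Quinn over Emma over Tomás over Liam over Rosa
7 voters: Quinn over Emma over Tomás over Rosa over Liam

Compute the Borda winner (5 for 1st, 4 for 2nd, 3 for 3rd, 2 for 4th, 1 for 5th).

Rosa: 16×5 + 7×1 + 7×2 = 101
Liam: 16×4 + 7×2 + 7×1 = 85
Quinn: 16×2 + 7×5 + 7×5 = 102
Tomás: 16×3 + 7×3 + 7×3 = 90
Emma: 16×1 + 7×4 + 7×4 = 72

Quinn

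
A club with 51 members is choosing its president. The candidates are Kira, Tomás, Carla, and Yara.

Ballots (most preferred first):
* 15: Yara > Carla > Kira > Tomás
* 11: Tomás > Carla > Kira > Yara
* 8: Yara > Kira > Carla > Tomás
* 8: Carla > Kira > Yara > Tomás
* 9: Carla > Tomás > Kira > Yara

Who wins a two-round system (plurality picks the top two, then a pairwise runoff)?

Carla

Round 1 first-place votes: Kira 0, Tomás 11, Carla 17, Yara 23. Yara and Carla advance.
Runoff: Yara is ranked above Carla on 23 ballots, Carla above Yara on 28.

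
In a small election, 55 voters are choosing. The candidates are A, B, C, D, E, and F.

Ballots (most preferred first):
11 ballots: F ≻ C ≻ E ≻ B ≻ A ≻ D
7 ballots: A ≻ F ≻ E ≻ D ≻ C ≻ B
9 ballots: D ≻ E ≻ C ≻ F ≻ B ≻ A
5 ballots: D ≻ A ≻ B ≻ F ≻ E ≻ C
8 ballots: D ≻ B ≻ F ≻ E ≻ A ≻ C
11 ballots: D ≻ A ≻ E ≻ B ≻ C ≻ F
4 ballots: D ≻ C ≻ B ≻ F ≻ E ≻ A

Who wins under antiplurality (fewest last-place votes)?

Last-place votes: A 13, B 7, C 13, D 11, E 0, F 11.

E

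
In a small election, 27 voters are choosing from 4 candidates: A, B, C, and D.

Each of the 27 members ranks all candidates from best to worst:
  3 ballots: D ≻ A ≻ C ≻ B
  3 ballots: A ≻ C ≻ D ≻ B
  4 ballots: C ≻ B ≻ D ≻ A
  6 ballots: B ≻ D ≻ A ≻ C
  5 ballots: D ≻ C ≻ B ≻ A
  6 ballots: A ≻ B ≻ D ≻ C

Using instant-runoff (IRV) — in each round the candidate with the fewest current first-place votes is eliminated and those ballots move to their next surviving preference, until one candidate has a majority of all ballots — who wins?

B

Round 1: A 9, B 6, C 4, D 8. C eliminated.
Round 2: A 9, B 10, D 8. D eliminated.
Round 3: A 12, B 15. B has a majority (≥14).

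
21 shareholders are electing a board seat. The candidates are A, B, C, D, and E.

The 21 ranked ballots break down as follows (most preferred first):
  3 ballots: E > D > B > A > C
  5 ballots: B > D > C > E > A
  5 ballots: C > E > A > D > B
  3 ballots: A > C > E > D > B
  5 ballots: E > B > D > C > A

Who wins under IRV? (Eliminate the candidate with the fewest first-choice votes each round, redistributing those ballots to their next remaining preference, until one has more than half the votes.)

Round 1: A 3, B 5, C 5, D 0, E 8. D eliminated.
Round 2: A 3, B 5, C 5, E 8. A eliminated.
Round 3: B 5, C 8, E 8. B eliminated.
Round 4: C 13, E 8. C has a majority (≥11).

C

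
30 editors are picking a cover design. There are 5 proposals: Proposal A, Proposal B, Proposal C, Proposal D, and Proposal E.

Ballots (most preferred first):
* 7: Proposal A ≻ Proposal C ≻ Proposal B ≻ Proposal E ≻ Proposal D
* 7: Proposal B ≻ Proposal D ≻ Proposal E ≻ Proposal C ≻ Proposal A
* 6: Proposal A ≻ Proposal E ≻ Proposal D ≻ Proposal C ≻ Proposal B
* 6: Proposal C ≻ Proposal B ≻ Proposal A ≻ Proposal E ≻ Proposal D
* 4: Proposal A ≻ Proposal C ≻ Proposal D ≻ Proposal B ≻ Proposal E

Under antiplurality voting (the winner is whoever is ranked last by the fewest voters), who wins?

Last-place votes: Proposal A 7, Proposal B 6, Proposal C 0, Proposal D 13, Proposal E 4.

Proposal C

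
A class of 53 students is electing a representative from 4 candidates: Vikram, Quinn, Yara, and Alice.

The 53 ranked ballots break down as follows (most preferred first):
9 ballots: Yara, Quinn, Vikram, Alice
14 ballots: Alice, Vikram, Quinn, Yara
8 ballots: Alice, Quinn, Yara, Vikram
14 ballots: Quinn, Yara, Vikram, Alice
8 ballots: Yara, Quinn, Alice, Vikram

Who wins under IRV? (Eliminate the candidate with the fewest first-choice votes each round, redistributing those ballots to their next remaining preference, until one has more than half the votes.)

Round 1: Vikram 0, Quinn 14, Yara 17, Alice 22. Vikram eliminated.
Round 2: Quinn 14, Yara 17, Alice 22. Quinn eliminated.
Round 3: Yara 31, Alice 22. Yara has a majority (≥27).

Yara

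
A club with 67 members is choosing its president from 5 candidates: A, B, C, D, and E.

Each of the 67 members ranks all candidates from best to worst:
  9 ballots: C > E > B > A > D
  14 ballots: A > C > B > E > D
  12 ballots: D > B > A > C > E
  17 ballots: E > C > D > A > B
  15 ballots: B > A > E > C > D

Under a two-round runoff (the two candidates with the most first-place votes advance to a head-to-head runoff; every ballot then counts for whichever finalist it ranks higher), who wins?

B

Round 1 first-place votes: A 14, B 15, C 9, D 12, E 17. E and B advance.
Runoff: E is ranked above B on 26 ballots, B above E on 41.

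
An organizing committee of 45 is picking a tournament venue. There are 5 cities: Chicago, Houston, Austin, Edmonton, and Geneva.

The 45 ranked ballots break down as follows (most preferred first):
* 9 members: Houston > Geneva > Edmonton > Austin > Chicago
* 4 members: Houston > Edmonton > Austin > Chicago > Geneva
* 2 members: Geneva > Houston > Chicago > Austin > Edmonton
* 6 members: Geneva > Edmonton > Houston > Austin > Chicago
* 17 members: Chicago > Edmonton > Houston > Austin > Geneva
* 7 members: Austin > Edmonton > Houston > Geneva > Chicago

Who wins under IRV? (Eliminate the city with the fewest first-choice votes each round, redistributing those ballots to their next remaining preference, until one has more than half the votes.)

Round 1: Chicago 17, Houston 13, Austin 7, Edmonton 0, Geneva 8. Edmonton eliminated.
Round 2: Chicago 17, Houston 13, Austin 7, Geneva 8. Austin eliminated.
Round 3: Chicago 17, Houston 20, Geneva 8. Geneva eliminated.
Round 4: Chicago 17, Houston 28. Houston has a majority (≥23).

Houston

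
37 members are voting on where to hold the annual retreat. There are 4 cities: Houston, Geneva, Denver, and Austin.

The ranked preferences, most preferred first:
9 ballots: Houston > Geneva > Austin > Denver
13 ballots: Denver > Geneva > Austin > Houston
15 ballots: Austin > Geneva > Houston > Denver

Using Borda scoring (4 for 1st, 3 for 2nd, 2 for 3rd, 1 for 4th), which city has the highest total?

Geneva

Houston: 9×4 + 13×1 + 15×2 = 79
Geneva: 9×3 + 13×3 + 15×3 = 111
Denver: 9×1 + 13×4 + 15×1 = 76
Austin: 9×2 + 13×2 + 15×4 = 104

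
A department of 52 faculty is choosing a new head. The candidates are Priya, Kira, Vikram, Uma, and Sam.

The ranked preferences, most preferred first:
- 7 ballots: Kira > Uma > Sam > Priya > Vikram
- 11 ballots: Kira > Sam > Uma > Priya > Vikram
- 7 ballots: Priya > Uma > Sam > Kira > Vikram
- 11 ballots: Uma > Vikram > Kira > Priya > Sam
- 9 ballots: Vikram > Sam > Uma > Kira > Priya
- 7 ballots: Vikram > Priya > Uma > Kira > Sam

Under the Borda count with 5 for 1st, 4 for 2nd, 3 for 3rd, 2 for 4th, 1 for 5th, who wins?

Priya: 7×2 + 11×2 + 7×5 + 11×2 + 9×1 + 7×4 = 130
Kira: 7×5 + 11×5 + 7×2 + 11×3 + 9×2 + 7×2 = 169
Vikram: 7×1 + 11×1 + 7×1 + 11×4 + 9×5 + 7×5 = 149
Uma: 7×4 + 11×3 + 7×4 + 11×5 + 9×3 + 7×3 = 192
Sam: 7×3 + 11×4 + 7×3 + 11×1 + 9×4 + 7×1 = 140

Uma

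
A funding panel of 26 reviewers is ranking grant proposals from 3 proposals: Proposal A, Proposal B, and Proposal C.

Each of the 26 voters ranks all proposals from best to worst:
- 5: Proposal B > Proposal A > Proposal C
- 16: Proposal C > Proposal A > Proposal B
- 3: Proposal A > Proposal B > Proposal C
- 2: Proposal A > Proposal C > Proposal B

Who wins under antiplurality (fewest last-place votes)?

Proposal A

Last-place votes: Proposal A 0, Proposal B 18, Proposal C 8.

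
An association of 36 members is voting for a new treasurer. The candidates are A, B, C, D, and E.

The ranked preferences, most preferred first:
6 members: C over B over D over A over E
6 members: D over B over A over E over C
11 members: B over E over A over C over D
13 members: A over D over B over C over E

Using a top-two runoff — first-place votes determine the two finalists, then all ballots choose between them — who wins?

Round 1 first-place votes: A 13, B 11, C 6, D 6, E 0. A and B advance.
Runoff: A is ranked above B on 13 ballots, B above A on 23.

B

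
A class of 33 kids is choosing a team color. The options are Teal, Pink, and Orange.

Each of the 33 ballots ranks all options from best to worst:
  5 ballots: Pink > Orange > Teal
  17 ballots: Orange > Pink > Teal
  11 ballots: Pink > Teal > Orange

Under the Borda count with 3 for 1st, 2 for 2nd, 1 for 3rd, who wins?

Teal: 5×1 + 17×1 + 11×2 = 44
Pink: 5×3 + 17×2 + 11×3 = 82
Orange: 5×2 + 17×3 + 11×1 = 72

Pink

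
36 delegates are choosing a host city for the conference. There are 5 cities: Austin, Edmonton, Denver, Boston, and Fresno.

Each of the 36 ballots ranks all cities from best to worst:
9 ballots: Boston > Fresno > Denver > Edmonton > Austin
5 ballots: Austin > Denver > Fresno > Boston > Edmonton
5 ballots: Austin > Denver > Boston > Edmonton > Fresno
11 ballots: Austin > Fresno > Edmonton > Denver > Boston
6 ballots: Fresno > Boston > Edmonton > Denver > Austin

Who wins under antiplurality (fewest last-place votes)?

Denver

Last-place votes: Austin 15, Edmonton 5, Denver 0, Boston 11, Fresno 5.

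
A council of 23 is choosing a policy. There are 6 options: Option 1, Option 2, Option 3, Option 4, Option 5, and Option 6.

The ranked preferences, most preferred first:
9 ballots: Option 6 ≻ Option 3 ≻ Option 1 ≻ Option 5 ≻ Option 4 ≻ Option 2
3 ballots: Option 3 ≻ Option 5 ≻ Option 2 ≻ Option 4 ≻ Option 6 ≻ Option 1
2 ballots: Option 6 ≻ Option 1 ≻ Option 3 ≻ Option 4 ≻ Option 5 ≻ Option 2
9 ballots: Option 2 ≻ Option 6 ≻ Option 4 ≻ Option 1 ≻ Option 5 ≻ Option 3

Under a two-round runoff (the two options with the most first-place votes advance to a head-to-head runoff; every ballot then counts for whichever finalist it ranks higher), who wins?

Round 1 first-place votes: Option 1 0, Option 2 9, Option 3 3, Option 4 0, Option 5 0, Option 6 11. Option 6 and Option 2 advance.
Runoff: Option 6 is ranked above Option 2 on 11 ballots, Option 2 above Option 6 on 12.

Option 2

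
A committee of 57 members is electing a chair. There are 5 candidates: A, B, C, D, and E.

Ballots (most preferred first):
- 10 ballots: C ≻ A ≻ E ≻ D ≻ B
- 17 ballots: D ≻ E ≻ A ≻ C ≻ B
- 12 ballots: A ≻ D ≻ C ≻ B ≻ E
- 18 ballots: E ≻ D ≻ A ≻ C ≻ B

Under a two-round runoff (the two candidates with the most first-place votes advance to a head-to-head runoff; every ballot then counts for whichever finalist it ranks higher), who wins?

Round 1 first-place votes: A 12, B 0, C 10, D 17, E 18. E and D advance.
Runoff: E is ranked above D on 28 ballots, D above E on 29.

D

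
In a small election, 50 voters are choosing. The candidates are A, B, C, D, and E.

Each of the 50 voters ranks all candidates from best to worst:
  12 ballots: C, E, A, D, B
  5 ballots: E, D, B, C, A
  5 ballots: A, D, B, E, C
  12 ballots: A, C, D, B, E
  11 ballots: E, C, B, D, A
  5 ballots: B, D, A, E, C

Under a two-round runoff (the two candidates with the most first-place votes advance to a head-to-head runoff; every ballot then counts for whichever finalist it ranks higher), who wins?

Round 1 first-place votes: A 17, B 5, C 12, D 0, E 16. A and E advance.
Runoff: A is ranked above E on 22 ballots, E above A on 28.

E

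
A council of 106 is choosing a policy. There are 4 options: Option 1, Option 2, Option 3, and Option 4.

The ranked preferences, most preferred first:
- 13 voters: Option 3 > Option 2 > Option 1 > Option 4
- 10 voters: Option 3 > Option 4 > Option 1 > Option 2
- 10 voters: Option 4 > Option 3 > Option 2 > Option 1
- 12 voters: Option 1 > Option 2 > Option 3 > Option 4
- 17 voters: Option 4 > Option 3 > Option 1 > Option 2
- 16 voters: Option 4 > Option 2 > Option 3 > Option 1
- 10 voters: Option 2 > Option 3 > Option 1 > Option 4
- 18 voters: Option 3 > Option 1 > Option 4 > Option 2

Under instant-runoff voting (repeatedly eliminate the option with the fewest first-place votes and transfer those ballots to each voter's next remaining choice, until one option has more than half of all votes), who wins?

Option 3

Round 1: Option 1 12, Option 2 10, Option 3 41, Option 4 43. Option 2 eliminated.
Round 2: Option 1 12, Option 3 51, Option 4 43. Option 1 eliminated.
Round 3: Option 3 63, Option 4 43. Option 3 has a majority (≥54).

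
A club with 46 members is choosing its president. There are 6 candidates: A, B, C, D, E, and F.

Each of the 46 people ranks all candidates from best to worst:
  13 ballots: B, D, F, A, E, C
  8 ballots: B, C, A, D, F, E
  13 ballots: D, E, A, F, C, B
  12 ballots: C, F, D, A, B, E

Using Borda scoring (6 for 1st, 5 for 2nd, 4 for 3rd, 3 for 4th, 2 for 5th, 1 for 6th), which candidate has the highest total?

D

A: 13×3 + 8×4 + 13×4 + 12×3 = 159
B: 13×6 + 8×6 + 13×1 + 12×2 = 163
C: 13×1 + 8×5 + 13×2 + 12×6 = 151
D: 13×5 + 8×3 + 13×6 + 12×4 = 215
E: 13×2 + 8×1 + 13×5 + 12×1 = 111
F: 13×4 + 8×2 + 13×3 + 12×5 = 167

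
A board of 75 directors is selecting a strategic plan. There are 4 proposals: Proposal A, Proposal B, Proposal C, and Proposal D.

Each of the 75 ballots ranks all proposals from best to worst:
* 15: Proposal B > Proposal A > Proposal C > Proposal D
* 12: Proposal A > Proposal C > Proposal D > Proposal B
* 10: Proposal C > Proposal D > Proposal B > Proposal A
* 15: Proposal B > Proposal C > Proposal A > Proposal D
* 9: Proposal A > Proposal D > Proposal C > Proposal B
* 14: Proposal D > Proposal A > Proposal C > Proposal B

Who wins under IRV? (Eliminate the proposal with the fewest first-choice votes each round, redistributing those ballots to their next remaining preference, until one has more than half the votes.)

Proposal D

Round 1: Proposal A 21, Proposal B 30, Proposal C 10, Proposal D 14. Proposal C eliminated.
Round 2: Proposal A 21, Proposal B 30, Proposal D 24. Proposal A eliminated.
Round 3: Proposal B 30, Proposal D 45. Proposal D has a majority (≥38).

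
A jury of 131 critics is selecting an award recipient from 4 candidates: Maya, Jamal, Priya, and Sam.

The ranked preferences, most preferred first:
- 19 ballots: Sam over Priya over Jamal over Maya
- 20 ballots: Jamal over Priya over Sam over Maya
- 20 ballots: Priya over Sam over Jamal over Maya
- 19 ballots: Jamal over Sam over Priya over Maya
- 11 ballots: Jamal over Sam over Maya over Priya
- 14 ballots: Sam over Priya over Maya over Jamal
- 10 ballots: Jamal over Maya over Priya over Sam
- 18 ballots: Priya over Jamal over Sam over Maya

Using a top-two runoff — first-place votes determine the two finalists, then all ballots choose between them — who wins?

Round 1 first-place votes: Maya 0, Jamal 60, Priya 38, Sam 33. Jamal and Priya advance.
Runoff: Jamal is ranked above Priya on 60 ballots, Priya above Jamal on 71.

Priya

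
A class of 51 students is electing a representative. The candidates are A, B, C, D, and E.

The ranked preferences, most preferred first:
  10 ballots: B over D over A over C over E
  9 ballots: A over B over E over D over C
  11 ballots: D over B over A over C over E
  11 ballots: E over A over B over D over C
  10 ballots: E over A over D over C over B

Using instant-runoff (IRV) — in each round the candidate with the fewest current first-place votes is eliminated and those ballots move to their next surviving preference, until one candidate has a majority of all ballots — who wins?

Round 1: A 9, B 10, C 0, D 11, E 21. C eliminated.
Round 2: A 9, B 10, D 11, E 21. A eliminated.
Round 3: B 19, D 11, E 21. D eliminated.
Round 4: B 30, E 21. B has a majority (≥26).

B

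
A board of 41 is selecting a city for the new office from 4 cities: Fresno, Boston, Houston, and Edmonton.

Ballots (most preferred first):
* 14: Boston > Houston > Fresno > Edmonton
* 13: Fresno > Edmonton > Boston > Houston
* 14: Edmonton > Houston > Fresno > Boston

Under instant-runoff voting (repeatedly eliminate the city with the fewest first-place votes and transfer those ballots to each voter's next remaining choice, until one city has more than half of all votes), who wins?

Round 1: Fresno 13, Boston 14, Houston 0, Edmonton 14. Houston eliminated.
Round 2: Fresno 13, Boston 14, Edmonton 14. Fresno eliminated.
Round 3: Boston 14, Edmonton 27. Edmonton has a majority (≥21).

Edmonton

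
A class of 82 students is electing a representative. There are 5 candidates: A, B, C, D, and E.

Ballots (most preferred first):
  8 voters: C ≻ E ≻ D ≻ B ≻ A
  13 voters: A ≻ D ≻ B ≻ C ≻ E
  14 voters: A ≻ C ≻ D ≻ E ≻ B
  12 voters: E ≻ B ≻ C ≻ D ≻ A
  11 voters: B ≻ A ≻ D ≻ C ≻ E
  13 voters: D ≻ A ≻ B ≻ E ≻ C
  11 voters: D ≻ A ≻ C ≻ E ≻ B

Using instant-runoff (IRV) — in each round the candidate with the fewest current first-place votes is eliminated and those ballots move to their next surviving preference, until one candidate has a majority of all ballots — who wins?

D

Round 1: A 27, B 11, C 8, D 24, E 12. C eliminated.
Round 2: A 27, B 11, D 24, E 20. B eliminated.
Round 3: A 38, D 24, E 20. E eliminated.
Round 4: A 38, D 44. D has a majority (≥42).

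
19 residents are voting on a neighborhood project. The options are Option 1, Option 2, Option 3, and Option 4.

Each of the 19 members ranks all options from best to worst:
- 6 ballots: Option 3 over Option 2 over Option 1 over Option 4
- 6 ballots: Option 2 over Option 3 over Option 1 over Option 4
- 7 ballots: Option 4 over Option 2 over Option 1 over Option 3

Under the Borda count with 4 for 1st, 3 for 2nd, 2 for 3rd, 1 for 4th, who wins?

Option 1: 6×2 + 6×2 + 7×2 = 38
Option 2: 6×3 + 6×4 + 7×3 = 63
Option 3: 6×4 + 6×3 + 7×1 = 49
Option 4: 6×1 + 6×1 + 7×4 = 40

Option 2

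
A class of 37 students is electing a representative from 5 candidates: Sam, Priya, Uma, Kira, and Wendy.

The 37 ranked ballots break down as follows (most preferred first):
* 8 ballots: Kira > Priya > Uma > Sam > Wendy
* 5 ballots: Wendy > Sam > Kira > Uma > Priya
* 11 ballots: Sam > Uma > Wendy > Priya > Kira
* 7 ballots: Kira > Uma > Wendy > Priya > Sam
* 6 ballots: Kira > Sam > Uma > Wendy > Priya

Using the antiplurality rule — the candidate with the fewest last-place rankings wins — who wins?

Last-place votes: Sam 7, Priya 11, Uma 0, Kira 11, Wendy 8.

Uma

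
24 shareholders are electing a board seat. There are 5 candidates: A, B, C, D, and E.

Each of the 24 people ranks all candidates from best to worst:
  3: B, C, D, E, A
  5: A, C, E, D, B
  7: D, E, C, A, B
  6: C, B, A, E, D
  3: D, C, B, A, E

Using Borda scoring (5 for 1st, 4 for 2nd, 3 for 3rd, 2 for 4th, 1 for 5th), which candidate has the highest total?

C

A: 3×1 + 5×5 + 7×2 + 6×3 + 3×2 = 66
B: 3×5 + 5×1 + 7×1 + 6×4 + 3×3 = 60
C: 3×4 + 5×4 + 7×3 + 6×5 + 3×4 = 95
D: 3×3 + 5×2 + 7×5 + 6×1 + 3×5 = 75
E: 3×2 + 5×3 + 7×4 + 6×2 + 3×1 = 64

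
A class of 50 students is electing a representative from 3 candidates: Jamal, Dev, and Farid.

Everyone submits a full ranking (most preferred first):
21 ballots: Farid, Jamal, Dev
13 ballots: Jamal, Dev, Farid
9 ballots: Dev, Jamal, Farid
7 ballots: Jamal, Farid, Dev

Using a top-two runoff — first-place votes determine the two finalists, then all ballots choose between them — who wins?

Jamal

Round 1 first-place votes: Jamal 20, Dev 9, Farid 21. Farid and Jamal advance.
Runoff: Farid is ranked above Jamal on 21 ballots, Jamal above Farid on 29.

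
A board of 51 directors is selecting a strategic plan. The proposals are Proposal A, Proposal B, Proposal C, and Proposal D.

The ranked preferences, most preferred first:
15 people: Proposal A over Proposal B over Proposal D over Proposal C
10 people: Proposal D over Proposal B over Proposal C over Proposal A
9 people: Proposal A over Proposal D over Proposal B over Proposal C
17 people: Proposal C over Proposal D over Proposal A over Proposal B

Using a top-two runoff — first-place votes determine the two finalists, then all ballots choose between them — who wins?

Round 1 first-place votes: Proposal A 24, Proposal B 0, Proposal C 17, Proposal D 10. Proposal A and Proposal C advance.
Runoff: Proposal A is ranked above Proposal C on 24 ballots, Proposal C above Proposal A on 27.

Proposal C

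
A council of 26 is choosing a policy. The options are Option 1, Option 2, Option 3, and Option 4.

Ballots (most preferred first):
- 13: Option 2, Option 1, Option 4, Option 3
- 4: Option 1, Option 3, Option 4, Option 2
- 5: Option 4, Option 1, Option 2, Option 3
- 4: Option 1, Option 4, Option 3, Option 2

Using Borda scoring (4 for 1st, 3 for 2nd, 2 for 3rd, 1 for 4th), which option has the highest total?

Option 1: 13×3 + 4×4 + 5×3 + 4×4 = 86
Option 2: 13×4 + 4×1 + 5×2 + 4×1 = 70
Option 3: 13×1 + 4×3 + 5×1 + 4×2 = 38
Option 4: 13×2 + 4×2 + 5×4 + 4×3 = 66

Option 1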